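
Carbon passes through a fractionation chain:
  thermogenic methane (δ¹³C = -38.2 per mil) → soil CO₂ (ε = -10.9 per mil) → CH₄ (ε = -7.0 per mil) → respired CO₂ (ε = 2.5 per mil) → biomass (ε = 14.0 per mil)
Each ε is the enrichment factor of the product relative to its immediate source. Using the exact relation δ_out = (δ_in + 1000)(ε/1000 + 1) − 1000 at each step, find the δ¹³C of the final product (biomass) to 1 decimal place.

-39.7 per mil

step 1: δ = (-38.20 + 1000)·(-10.9/1000 + 1) − 1000 = -48.68 per mil
step 2: δ = (-48.68 + 1000)·(-7.0/1000 + 1) − 1000 = -55.34 per mil
step 3: δ = (-55.34 + 1000)·(2.5/1000 + 1) − 1000 = -52.98 per mil
step 4: δ = (-52.98 + 1000)·(14.0/1000 + 1) − 1000 = -39.72 per mil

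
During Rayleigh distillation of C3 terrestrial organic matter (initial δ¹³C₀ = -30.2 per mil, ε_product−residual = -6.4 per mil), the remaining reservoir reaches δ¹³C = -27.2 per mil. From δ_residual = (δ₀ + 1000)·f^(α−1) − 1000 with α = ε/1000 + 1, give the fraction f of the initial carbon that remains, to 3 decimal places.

0.617

α − 1 = ε/1000 = -0.0064
(δ_res + 1000)/(δ₀ + 1000) = (-27.2 + 1000)/(-30.2 + 1000) = 972.8/969.8 = 1.003093
f = 1.003093^(1/-0.0064) = exp(ln(1.003093)/-0.0064) = exp(0.00309/-0.0064)
f = exp(-0.4826) = 0.6172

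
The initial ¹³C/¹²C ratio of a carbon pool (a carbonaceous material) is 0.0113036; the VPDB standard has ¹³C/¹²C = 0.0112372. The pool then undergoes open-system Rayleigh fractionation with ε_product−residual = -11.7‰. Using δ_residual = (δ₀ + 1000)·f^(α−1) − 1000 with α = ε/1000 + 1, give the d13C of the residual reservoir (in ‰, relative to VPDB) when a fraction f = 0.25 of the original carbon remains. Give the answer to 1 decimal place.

δ₀ = (0.0113036/0.0112372 − 1)×1000 = (1.005909 − 1)×1000 = 5.909‰
α − 1 = ε/1000 = -0.0117
f^(α−1) = 0.25^(-0.0117) = 1.016352
δ_res = (5.909 + 1000) × 1.016352 − 1000 = 1022.357 − 1000 = 22.36‰

22.4‰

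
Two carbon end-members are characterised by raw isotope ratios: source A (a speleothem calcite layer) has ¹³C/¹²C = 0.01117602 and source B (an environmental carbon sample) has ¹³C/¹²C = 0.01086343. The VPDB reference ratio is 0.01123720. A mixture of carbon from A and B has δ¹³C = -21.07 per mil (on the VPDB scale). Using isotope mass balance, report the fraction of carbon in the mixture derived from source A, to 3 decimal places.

0.438

δ_A = (0.01117602/0.01123720 − 1)×1000 = (0.994556 − 1)×1000 = -5.444 per mil
δ_B = (0.01086343/0.01123720 − 1)×1000 = (0.966738 − 1)×1000 = -33.262 per mil
f_A = (δ_mix − δ_B)/(δ_A − δ_B) = (-21.07 − (-33.262))/(-5.444 − (-33.262))
f_A = 12.192 / 27.817 = 0.4383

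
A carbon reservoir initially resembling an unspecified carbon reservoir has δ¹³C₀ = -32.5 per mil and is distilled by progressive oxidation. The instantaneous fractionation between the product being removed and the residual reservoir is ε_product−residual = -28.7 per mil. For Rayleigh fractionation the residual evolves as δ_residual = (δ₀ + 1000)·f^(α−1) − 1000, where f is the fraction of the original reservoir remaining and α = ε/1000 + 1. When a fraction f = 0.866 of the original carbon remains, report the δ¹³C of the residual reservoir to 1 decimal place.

-28.5 per mil

Rayleigh residual: δ_res = (δ₀ + 1000)·f^(α−1) − 1000
α = ε/1000 + 1 = 0.97130, so α − 1 = -0.02870
f^(α−1) = 0.866^(-0.02870) = 1.004138
δ_res = (-32.5 + 1000) × 1.004138 − 1000 = 971.503 − 1000 = -28.50 per mil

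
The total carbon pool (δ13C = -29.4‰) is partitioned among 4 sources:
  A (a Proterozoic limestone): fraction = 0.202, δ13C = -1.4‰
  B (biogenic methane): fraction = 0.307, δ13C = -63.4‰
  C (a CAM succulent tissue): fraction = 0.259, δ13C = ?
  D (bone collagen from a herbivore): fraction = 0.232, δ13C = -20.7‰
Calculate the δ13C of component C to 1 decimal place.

-18.7‰

Isotope mass balance: δ_bulk = Σ fᵢ·δᵢ.
-29.4 = 0.202×(-1.4) + 0.307×(-63.4) + 0.259×δ_C + 0.232×(-20.7)
0.259·δ_C = -29.4 − (-24.549) = -4.851
δ_C = -4.851 / 0.259 = -18.73‰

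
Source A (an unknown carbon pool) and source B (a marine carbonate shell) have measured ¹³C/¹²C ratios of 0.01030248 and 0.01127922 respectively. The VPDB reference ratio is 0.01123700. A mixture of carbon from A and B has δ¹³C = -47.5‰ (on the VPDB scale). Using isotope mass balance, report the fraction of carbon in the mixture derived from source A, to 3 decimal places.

δ_A = (0.01030248/0.01123700 − 1)×1000 = (0.916835 − 1)×1000 = -83.165‰
δ_B = (0.01127922/0.01123700 − 1)×1000 = (1.003757 − 1)×1000 = 3.757‰
f_A = (δ_mix − δ_B)/(δ_A − δ_B) = (-47.5 − (3.757))/(-83.165 − (3.757))
f_A = -51.257 / -86.922 = 0.5897

0.590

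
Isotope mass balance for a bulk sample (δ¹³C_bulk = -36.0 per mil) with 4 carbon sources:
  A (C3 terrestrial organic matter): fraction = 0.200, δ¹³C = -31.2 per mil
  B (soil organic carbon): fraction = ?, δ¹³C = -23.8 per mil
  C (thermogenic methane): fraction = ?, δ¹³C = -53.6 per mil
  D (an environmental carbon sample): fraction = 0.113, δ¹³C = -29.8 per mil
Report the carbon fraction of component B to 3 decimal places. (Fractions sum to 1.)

Let f_B and f_C be the unknown fractions; fractions sum to 1 so f_B + f_C = 0.687.
Mass balance: Σ fᵢ·δᵢ = δ_bulk ⇒ f_B·(-23.8) + f_C·(-53.6) = -36.0 − (-9.607) = -26.393
Substitute f_C = 0.687 − f_B:
f_B·(-23.8 − -53.6) = -26.393 − 0.687×(-53.6) = 10.431
f_B = 10.431 / 29.8 = 0.3500

0.350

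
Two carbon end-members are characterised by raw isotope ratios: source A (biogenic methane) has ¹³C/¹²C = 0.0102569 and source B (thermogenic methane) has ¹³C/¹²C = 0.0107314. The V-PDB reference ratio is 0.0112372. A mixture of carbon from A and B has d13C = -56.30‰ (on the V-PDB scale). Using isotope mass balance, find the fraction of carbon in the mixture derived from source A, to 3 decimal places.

0.267

δ_A = (0.0102569/0.0112372 − 1)×1000 = (0.912763 − 1)×1000 = -87.237‰
δ_B = (0.0107314/0.0112372 − 1)×1000 = (0.954989 − 1)×1000 = -45.011‰
f_A = (δ_mix − δ_B)/(δ_A − δ_B) = (-56.30 − (-45.011))/(-87.237 − (-45.011))
f_A = -11.289 / -42.226 = 0.2673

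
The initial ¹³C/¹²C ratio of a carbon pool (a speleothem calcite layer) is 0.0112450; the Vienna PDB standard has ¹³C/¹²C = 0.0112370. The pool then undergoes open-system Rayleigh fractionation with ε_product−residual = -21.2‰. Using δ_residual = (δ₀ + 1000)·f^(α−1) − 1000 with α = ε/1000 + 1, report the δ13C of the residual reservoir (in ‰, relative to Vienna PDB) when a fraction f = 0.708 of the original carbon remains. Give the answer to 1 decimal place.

δ₀ = (0.0112450/0.0112370 − 1)×1000 = (1.000712 − 1)×1000 = 0.712‰
α − 1 = ε/1000 = -0.0212
f^(α−1) = 0.708^(-0.0212) = 1.007347
δ_res = (0.712 + 1000) × 1.007347 − 1000 = 1008.065 − 1000 = 8.06‰

8.1‰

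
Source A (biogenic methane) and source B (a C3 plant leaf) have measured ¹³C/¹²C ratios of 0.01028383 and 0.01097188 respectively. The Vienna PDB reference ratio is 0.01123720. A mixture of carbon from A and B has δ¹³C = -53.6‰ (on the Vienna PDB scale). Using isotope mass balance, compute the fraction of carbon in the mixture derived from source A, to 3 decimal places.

0.490

δ_A = (0.01028383/0.01123720 − 1)×1000 = (0.915159 − 1)×1000 = -84.841‰
δ_B = (0.01097188/0.01123720 − 1)×1000 = (0.976389 − 1)×1000 = -23.611‰
f_A = (δ_mix − δ_B)/(δ_A − δ_B) = (-53.6 − (-23.611))/(-84.841 − (-23.611))
f_A = -29.989 / -61.230 = 0.4898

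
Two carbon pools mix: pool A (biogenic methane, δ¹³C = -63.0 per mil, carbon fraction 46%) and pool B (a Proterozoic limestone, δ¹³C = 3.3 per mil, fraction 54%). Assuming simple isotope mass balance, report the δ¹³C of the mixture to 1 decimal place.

-27.2 per mil

δ_mix = f_A·δ_A + f_B·δ_B
δ_mix = 0.46 × (-63.0) + 0.54 × (3.3)
δ_mix = -28.98 + 1.78 = -27.20 per mil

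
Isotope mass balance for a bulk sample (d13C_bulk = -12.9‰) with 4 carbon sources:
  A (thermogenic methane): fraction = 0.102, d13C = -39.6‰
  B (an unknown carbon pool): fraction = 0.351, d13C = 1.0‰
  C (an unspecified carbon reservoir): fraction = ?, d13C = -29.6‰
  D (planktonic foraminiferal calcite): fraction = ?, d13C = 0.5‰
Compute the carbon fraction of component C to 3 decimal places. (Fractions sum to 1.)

Let f_C and f_D be the unknown fractions; fractions sum to 1 so f_C + f_D = 0.547.
Mass balance: Σ fᵢ·δᵢ = δ_bulk ⇒ f_C·(-29.6) + f_D·(0.5) = -12.9 − (-3.688) = -9.212
Substitute f_D = 0.547 − f_C:
f_C·(-29.6 − 0.5) = -9.212 − 0.547×(0.5) = -9.485
f_C = -9.485 / -30.1 = 0.3151

0.315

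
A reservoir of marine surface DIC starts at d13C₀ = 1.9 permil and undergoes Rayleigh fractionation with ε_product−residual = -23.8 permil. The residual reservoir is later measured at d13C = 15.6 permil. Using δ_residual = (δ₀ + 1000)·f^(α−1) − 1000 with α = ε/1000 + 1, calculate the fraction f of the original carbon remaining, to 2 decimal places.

0.57

α − 1 = ε/1000 = -0.0238
(δ_res + 1000)/(δ₀ + 1000) = (15.6 + 1000)/(1.9 + 1000) = 1015.6/1001.9 = 1.013674
f = 1.013674^(1/-0.0238) = exp(ln(1.013674)/-0.0238) = exp(0.01358/-0.0238)
f = exp(-0.5706) = 0.5652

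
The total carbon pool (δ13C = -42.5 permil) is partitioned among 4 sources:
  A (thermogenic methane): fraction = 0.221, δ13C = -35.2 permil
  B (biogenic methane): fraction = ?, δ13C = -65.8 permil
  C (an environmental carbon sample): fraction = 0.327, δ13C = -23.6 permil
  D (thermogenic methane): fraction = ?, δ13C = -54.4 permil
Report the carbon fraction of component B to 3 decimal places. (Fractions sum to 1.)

Let f_B and f_D be the unknown fractions; fractions sum to 1 so f_B + f_D = 0.452.
Mass balance: Σ fᵢ·δᵢ = δ_bulk ⇒ f_B·(-65.8) + f_D·(-54.4) = -42.5 − (-15.496) = -27.004
Substitute f_D = 0.452 − f_B:
f_B·(-65.8 − -54.4) = -27.004 − 0.452×(-54.4) = -2.415
f_B = -2.415 / -11.4 = 0.2118

0.212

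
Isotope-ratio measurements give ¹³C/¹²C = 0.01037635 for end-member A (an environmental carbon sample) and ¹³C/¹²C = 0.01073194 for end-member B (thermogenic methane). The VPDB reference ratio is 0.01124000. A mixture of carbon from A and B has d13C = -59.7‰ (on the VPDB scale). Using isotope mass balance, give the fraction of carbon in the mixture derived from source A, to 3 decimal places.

0.458

δ_A = (0.01037635/0.01124000 − 1)×1000 = (0.923163 − 1)×1000 = -76.837‰
δ_B = (0.01073194/0.01124000 − 1)×1000 = (0.954799 − 1)×1000 = -45.201‰
f_A = (δ_mix − δ_B)/(δ_A − δ_B) = (-59.7 − (-45.201))/(-76.837 − (-45.201))
f_A = -14.499 / -31.636 = 0.4583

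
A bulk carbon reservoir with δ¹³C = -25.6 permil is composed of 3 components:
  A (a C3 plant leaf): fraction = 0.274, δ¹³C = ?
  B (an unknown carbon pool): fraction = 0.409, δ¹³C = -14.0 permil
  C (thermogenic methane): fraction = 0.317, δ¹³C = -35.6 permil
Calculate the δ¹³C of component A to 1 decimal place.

Isotope mass balance: δ_bulk = Σ fᵢ·δᵢ.
-25.6 = 0.274×δ_A + 0.409×(-14.0) + 0.317×(-35.6)
0.274·δ_A = -25.6 − (-17.011) = -8.589
δ_A = -8.589 / 0.274 = -31.35 permil

-31.3 permil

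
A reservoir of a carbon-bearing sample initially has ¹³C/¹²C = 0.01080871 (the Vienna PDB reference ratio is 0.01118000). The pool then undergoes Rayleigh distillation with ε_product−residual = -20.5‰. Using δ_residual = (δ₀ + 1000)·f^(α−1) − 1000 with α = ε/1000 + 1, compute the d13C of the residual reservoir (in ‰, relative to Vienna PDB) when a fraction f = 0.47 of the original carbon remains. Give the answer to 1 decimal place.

δ₀ = (0.01080871/0.01118000 − 1)×1000 = (0.966790 − 1)×1000 = -33.210‰
α − 1 = ε/1000 = -0.0205
f^(α−1) = 0.47^(-0.0205) = 1.015598
δ_res = (-33.210 + 1000) × 1.015598 − 1000 = 981.870 − 1000 = -18.13‰

-18.1‰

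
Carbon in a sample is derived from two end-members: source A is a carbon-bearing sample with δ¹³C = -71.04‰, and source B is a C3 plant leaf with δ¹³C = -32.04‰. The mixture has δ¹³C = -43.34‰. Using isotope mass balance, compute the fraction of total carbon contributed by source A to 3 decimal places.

δ_mix = f_A·δ_A + (1 − f_A)·δ_B  ⇒  f_A = (δ_mix − δ_B)/(δ_A − δ_B)
f_A = (-43.34 − (-32.04)) / (-71.04 − (-32.04))
f_A = -11.30 / -39.00 = 0.2897

0.290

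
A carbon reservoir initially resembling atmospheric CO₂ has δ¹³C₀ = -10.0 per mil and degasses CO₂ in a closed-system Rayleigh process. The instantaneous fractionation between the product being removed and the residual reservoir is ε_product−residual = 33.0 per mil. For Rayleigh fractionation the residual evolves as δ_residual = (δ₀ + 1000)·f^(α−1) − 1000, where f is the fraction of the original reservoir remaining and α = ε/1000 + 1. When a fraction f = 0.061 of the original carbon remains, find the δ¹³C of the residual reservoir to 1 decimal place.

-97.3 per mil

Rayleigh residual: δ_res = (δ₀ + 1000)·f^(α−1) − 1000
α = ε/1000 + 1 = 1.03300, so α − 1 = 0.03300
f^(α−1) = 0.061^(0.03300) = 0.911834
δ_res = (-10.0 + 1000) × 0.911834 − 1000 = 902.716 − 1000 = -97.28 per mil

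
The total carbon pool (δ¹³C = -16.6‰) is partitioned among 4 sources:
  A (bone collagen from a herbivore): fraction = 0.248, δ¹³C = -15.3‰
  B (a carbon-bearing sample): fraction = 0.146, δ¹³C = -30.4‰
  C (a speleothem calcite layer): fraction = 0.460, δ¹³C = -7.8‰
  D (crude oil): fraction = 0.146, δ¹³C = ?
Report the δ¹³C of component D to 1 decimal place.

Isotope mass balance: δ_bulk = Σ fᵢ·δᵢ.
-16.6 = 0.248×(-15.3) + 0.146×(-30.4) + 0.460×(-7.8) + 0.146×δ_D
0.146·δ_D = -16.6 − (-11.821) = -4.779
δ_D = -4.779 / 0.146 = -32.73‰

-32.7‰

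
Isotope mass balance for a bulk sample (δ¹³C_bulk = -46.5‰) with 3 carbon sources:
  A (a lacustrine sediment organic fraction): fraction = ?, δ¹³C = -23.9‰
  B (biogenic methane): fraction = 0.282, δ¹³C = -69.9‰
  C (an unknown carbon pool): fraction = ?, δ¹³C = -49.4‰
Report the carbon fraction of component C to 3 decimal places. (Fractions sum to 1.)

0.378

Let f_C and f_A be the unknown fractions; fractions sum to 1 so f_C + f_A = 0.718.
Mass balance: Σ fᵢ·δᵢ = δ_bulk ⇒ f_C·(-49.4) + f_A·(-23.9) = -46.5 − (-19.712) = -26.788
Substitute f_A = 0.718 − f_C:
f_C·(-49.4 − -23.9) = -26.788 − 0.718×(-23.9) = -9.628
f_C = -9.628 / -25.5 = 0.3776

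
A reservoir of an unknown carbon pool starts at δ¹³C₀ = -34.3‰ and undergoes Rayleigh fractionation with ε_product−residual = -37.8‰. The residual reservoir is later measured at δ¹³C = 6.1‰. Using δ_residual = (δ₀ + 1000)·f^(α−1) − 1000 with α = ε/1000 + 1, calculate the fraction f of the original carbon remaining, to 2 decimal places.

0.34

α − 1 = ε/1000 = -0.0378
(δ_res + 1000)/(δ₀ + 1000) = (6.1 + 1000)/(-34.3 + 1000) = 1006.1/965.7 = 1.041835
f = 1.041835^(1/-0.0378) = exp(ln(1.041835)/-0.0378) = exp(0.04098/-0.0378)
f = exp(-1.0842) = 0.3382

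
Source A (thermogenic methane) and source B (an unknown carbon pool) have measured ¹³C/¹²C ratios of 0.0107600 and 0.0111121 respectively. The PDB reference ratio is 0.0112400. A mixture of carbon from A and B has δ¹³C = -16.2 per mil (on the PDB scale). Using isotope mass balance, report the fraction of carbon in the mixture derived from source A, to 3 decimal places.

δ_A = (0.0107600/0.0112400 − 1)×1000 = (0.957295 − 1)×1000 = -42.705 per mil
δ_B = (0.0111121/0.0112400 − 1)×1000 = (0.988621 − 1)×1000 = -11.379 per mil
f_A = (δ_mix − δ_B)/(δ_A − δ_B) = (-16.2 − (-11.379))/(-42.705 − (-11.379))
f_A = -4.821 / -31.326 = 0.1539

0.154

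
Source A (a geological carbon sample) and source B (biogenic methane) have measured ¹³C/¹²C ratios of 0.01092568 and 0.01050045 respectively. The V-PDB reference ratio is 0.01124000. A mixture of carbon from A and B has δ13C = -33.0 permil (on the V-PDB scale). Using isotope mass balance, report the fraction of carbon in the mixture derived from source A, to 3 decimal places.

δ_A = (0.01092568/0.01124000 − 1)×1000 = (0.972036 − 1)×1000 = -27.964 permil
δ_B = (0.01050045/0.01124000 − 1)×1000 = (0.934204 − 1)×1000 = -65.796 permil
f_A = (δ_mix − δ_B)/(δ_A − δ_B) = (-33.0 − (-65.796))/(-27.964 − (-65.796))
f_A = 32.796 / 37.832 = 0.8669

0.867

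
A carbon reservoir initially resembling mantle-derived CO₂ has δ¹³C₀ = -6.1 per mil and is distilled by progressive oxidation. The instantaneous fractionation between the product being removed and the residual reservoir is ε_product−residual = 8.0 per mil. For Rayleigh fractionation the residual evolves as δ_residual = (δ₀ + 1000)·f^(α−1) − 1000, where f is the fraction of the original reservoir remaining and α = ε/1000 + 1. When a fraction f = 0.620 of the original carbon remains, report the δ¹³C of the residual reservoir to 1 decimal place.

Rayleigh residual: δ_res = (δ₀ + 1000)·f^(α−1) − 1000
α = ε/1000 + 1 = 1.00800, so α − 1 = 0.00800
f^(α−1) = 0.620^(0.00800) = 0.996183
δ_res = (-6.1 + 1000) × 0.996183 − 1000 = 990.106 − 1000 = -9.89 per mil

-9.9 per mil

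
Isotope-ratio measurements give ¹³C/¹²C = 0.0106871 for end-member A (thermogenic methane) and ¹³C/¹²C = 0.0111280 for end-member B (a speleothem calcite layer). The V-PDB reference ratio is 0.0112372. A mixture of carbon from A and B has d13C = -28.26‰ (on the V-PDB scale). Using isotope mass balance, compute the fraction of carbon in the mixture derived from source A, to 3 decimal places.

δ_A = (0.0106871/0.0112372 − 1)×1000 = (0.951047 − 1)×1000 = -48.953‰
δ_B = (0.0111280/0.0112372 − 1)×1000 = (0.990282 − 1)×1000 = -9.718‰
f_A = (δ_mix − δ_B)/(δ_A − δ_B) = (-28.26 − (-9.718))/(-48.953 − (-9.718))
f_A = -18.542 / -39.236 = 0.4726

0.473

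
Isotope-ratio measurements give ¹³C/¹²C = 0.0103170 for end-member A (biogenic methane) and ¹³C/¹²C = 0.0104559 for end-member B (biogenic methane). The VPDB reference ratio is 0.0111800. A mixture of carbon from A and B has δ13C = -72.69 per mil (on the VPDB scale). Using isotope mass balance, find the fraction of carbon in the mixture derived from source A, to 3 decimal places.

0.638

δ_A = (0.0103170/0.0111800 − 1)×1000 = (0.922809 − 1)×1000 = -77.191 per mil
δ_B = (0.0104559/0.0111800 − 1)×1000 = (0.935233 − 1)×1000 = -64.767 per mil
f_A = (δ_mix − δ_B)/(δ_A − δ_B) = (-72.69 − (-64.767))/(-77.191 − (-64.767))
f_A = -7.923 / -12.424 = 0.6377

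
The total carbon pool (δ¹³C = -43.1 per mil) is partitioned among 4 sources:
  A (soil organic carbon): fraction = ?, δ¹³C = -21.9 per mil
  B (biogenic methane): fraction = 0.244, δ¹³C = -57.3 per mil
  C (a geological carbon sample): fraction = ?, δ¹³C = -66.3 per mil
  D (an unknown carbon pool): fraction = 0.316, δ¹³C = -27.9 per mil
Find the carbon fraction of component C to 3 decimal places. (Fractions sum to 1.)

0.240

Let f_C and f_A be the unknown fractions; fractions sum to 1 so f_C + f_A = 0.440.
Mass balance: Σ fᵢ·δᵢ = δ_bulk ⇒ f_C·(-66.3) + f_A·(-21.9) = -43.1 − (-22.798) = -20.302
Substitute f_A = 0.440 − f_C:
f_C·(-66.3 − -21.9) = -20.302 − 0.440×(-21.9) = -10.666
f_C = -10.666 / -44.4 = 0.2402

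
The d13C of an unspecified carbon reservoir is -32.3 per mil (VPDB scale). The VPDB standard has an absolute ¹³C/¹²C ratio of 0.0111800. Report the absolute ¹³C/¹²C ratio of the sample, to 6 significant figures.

0.0108189

R_sample = R_standard × (d13C/1000 + 1)
R_sample = 0.0111800 × (-32.3/1000 + 1) = 0.0111800 × 0.967700
R_sample = 0.0108189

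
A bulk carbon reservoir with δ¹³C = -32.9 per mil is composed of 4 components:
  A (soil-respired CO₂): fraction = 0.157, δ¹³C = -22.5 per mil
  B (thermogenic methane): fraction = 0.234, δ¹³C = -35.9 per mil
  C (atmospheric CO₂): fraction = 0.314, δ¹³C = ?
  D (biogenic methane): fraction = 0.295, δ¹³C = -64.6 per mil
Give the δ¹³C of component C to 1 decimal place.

Isotope mass balance: δ_bulk = Σ fᵢ·δᵢ.
-32.9 = 0.157×(-22.5) + 0.234×(-35.9) + 0.314×δ_C + 0.295×(-64.6)
0.314·δ_C = -32.9 − (-30.990) = -1.910
δ_C = -1.910 / 0.314 = -6.08 per mil

-6.1 per mil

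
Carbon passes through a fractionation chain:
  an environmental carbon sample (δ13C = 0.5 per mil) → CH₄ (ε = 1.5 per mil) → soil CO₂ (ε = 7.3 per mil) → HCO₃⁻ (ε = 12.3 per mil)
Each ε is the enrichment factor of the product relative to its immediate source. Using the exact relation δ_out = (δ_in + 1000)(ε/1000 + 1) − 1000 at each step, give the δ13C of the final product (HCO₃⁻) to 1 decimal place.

21.7 per mil

step 1: δ = (0.50 + 1000)·(1.5/1000 + 1) − 1000 = 2.00 per mil
step 2: δ = (2.00 + 1000)·(7.3/1000 + 1) − 1000 = 9.32 per mil
step 3: δ = (9.32 + 1000)·(12.3/1000 + 1) − 1000 = 21.73 per mil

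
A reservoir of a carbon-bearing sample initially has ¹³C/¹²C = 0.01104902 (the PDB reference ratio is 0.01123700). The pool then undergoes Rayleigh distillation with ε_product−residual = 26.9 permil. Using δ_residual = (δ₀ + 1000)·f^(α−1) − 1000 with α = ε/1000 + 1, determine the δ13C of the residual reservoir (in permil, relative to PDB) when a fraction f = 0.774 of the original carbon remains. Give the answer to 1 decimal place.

-23.5 permil

δ₀ = (0.01104902/0.01123700 − 1)×1000 = (0.983271 − 1)×1000 = -16.729 permil
α − 1 = ε/1000 = 0.0269
f^(α−1) = 0.774^(0.0269) = 0.993132
δ_res = (-16.729 + 1000) × 0.993132 − 1000 = 976.519 − 1000 = -23.48 permil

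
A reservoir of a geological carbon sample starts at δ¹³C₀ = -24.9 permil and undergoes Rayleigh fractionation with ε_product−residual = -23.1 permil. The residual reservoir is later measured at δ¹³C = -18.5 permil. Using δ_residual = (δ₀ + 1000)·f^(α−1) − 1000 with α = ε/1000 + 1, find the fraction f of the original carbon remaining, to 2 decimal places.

0.75

α − 1 = ε/1000 = -0.0231
(δ_res + 1000)/(δ₀ + 1000) = (-18.5 + 1000)/(-24.9 + 1000) = 981.5/975.1 = 1.006563
f = 1.006563^(1/-0.0231) = exp(ln(1.006563)/-0.0231) = exp(0.00654/-0.0231)
f = exp(-0.2832) = 0.7534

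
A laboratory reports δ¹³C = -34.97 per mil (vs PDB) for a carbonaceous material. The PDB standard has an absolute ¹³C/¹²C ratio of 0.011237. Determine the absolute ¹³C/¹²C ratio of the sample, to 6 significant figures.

R_sample = R_standard × (δ¹³C/1000 + 1)
R_sample = 0.011237 × (-34.97/1000 + 1) = 0.011237 × 0.965030
R_sample = 0.0108440

0.0108440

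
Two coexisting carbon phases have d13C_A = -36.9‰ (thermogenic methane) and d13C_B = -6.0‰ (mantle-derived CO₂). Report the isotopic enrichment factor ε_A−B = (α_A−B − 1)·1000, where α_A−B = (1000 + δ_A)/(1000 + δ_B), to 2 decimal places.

-31.09‰

α_A−B = (1000 + -36.9) / (1000 + -6.0) = 963.1 / 994.0 = 0.968913
ε_A−B = (0.968913 − 1) × 1000 = -31.087‰
(The approximation ε ≈ δ_A − δ_B would give -30.9‰.)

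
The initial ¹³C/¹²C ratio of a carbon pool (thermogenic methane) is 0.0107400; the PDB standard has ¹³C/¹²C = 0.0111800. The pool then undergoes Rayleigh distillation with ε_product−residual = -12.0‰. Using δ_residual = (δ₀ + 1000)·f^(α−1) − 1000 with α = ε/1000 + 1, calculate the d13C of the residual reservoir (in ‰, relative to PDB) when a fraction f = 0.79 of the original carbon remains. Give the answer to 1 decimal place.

-36.6‰

δ₀ = (0.0107400/0.0111800 − 1)×1000 = (0.960644 − 1)×1000 = -39.356‰
α − 1 = ε/1000 = -0.0120
f^(α−1) = 0.79^(-0.0120) = 1.002833
δ_res = (-39.356 + 1000) × 1.002833 − 1000 = 963.365 − 1000 = -36.63‰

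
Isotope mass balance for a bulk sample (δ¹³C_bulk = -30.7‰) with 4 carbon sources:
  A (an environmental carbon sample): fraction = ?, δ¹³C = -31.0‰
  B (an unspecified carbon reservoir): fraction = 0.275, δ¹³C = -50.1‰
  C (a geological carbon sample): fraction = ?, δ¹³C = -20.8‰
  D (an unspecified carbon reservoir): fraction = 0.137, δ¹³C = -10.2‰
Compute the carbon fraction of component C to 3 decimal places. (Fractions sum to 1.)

0.265

Let f_C and f_A be the unknown fractions; fractions sum to 1 so f_C + f_A = 0.588.
Mass balance: Σ fᵢ·δᵢ = δ_bulk ⇒ f_C·(-20.8) + f_A·(-31.0) = -30.7 − (-15.175) = -15.525
Substitute f_A = 0.588 − f_C:
f_C·(-20.8 − -31.0) = -15.525 − 0.588×(-31.0) = 2.703
f_C = 2.703 / 10.2 = 0.2650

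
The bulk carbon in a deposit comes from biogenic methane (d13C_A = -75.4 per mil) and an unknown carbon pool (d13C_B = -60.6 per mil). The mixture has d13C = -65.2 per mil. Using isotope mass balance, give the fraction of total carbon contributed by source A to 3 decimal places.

δ_mix = f_A·δ_A + (1 − f_A)·δ_B  ⇒  f_A = (δ_mix − δ_B)/(δ_A − δ_B)
f_A = (-65.2 − (-60.6)) / (-75.4 − (-60.6))
f_A = -4.6 / -14.8 = 0.3108

0.311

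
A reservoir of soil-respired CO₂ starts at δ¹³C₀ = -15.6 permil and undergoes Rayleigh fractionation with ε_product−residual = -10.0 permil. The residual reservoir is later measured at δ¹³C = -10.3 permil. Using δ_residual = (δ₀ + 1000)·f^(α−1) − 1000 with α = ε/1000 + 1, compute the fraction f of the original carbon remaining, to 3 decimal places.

α − 1 = ε/1000 = -0.0100
(δ_res + 1000)/(δ₀ + 1000) = (-10.3 + 1000)/(-15.6 + 1000) = 989.7/984.4 = 1.005384
f = 1.005384^(1/-0.0100) = exp(ln(1.005384)/-0.0100) = exp(0.00537/-0.0100)
f = exp(-0.5370) = 0.5845

0.585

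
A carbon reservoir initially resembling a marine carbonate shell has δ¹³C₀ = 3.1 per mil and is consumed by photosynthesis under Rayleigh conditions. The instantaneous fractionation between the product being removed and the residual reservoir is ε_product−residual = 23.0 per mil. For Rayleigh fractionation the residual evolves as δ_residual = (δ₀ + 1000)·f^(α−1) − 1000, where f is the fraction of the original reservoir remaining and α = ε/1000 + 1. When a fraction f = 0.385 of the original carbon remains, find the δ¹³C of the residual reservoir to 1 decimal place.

Rayleigh residual: δ_res = (δ₀ + 1000)·f^(α−1) − 1000
α = ε/1000 + 1 = 1.02300, so α − 1 = 0.02300
f^(α−1) = 0.385^(0.02300) = 0.978285
δ_res = (3.1 + 1000) × 0.978285 − 1000 = 981.318 − 1000 = -18.68 per mil

-18.7 per mil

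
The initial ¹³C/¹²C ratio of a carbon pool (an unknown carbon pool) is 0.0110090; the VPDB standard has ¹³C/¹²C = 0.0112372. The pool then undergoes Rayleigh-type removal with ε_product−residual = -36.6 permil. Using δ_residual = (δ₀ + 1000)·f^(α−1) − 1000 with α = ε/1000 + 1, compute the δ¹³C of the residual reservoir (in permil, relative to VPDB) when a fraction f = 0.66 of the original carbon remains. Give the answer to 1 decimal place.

δ₀ = (0.0110090/0.0112372 − 1)×1000 = (0.979692 − 1)×1000 = -20.308 permil
α − 1 = ε/1000 = -0.0366
f^(α−1) = 0.66^(-0.0366) = 1.015324
δ_res = (-20.308 + 1000) × 1.015324 − 1000 = 994.705 − 1000 = -5.29 permil

-5.3 permil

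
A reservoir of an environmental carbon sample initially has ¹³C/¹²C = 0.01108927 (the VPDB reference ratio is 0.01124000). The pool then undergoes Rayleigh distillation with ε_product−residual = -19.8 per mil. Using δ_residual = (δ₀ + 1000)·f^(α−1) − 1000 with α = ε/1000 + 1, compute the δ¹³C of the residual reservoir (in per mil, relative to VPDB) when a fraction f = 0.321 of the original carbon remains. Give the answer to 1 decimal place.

9.0 per mil

δ₀ = (0.01108927/0.01124000 − 1)×1000 = (0.986590 − 1)×1000 = -13.410 per mil
α − 1 = ε/1000 = -0.0198
f^(α−1) = 0.321^(-0.0198) = 1.022754
δ_res = (-13.410 + 1000) × 1.022754 − 1000 = 1009.039 − 1000 = 9.04 per mil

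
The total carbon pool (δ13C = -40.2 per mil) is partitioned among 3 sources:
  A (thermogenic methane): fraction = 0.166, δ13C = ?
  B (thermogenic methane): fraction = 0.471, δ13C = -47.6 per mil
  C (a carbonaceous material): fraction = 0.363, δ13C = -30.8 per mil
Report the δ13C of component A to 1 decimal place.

Isotope mass balance: δ_bulk = Σ fᵢ·δᵢ.
-40.2 = 0.166×δ_A + 0.471×(-47.6) + 0.363×(-30.8)
0.166·δ_A = -40.2 − (-33.600) = -6.600
δ_A = -6.600 / 0.166 = -39.76 per mil

-39.8 per mil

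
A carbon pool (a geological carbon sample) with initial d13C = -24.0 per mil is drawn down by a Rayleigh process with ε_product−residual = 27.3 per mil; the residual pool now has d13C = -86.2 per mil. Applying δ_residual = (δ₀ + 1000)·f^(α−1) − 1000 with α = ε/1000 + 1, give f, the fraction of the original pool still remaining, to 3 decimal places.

0.090

α − 1 = ε/1000 = 0.0273
(δ_res + 1000)/(δ₀ + 1000) = (-86.2 + 1000)/(-24.0 + 1000) = 913.8/976.0 = 0.936270
f = 0.936270^(1/0.0273) = exp(ln(0.936270)/0.0273) = exp(-0.06585/0.0273)
f = exp(-2.4121) = 0.0896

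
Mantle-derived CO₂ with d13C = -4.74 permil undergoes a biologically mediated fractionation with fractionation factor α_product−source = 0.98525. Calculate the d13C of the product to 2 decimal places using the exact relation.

-19.42 permil

δ_product = (δ_source + 1000)·α − 1000
δ_product = (-4.74 + 1000) × 0.98525 − 1000
δ_product = 980.580 − 1000 = -19.420 permil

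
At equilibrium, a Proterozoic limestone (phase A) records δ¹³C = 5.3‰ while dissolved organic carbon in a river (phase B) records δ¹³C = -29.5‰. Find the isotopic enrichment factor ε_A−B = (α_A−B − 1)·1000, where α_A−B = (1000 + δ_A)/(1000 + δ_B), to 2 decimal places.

35.86‰

α_A−B = (1000 + 5.3) / (1000 + -29.5) = 1005.3 / 970.5 = 1.035858
ε_A−B = (1.035858 − 1) × 1000 = 35.858‰
(The approximation ε ≈ δ_A − δ_B would give 34.8‰.)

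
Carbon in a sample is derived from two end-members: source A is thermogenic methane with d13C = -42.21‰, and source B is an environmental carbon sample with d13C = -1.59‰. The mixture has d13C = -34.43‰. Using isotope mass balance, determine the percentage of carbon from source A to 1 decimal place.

δ_mix = f_A·δ_A + (1 − f_A)·δ_B  ⇒  f_A = (δ_mix − δ_B)/(δ_A − δ_B)
f_A = (-34.43 − (-1.59)) / (-42.21 − (-1.59))
f_A = -32.84 / -40.62 = 0.8085

80.8%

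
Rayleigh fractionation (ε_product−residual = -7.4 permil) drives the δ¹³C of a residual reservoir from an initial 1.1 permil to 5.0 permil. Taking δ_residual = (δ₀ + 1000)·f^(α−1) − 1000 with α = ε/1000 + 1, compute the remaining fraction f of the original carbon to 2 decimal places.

0.59

α − 1 = ε/1000 = -0.0074
(δ_res + 1000)/(δ₀ + 1000) = (5.0 + 1000)/(1.1 + 1000) = 1005.0/1001.1 = 1.003896
f = 1.003896^(1/-0.0074) = exp(ln(1.003896)/-0.0074) = exp(0.00389/-0.0074)
f = exp(-0.5254) = 0.5913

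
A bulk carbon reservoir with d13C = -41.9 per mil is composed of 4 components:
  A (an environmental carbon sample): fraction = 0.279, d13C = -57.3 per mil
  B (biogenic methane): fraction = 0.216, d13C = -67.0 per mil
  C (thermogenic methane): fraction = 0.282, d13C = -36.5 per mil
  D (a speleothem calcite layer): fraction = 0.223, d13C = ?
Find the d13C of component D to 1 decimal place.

-5.1 per mil

Isotope mass balance: δ_bulk = Σ fᵢ·δᵢ.
-41.9 = 0.279×(-57.3) + 0.216×(-67.0) + 0.282×(-36.5) + 0.223×δ_D
0.223·δ_D = -41.9 − (-40.752) = -1.148
δ_D = -1.148 / 0.223 = -5.15 per mil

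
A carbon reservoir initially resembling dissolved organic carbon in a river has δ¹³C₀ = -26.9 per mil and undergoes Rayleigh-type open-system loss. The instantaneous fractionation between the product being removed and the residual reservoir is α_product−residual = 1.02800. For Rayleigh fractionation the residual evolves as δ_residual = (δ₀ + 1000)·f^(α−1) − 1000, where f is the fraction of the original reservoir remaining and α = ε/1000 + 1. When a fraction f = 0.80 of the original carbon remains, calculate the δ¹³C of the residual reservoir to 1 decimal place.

-33.0 per mil

Rayleigh residual: δ_res = (δ₀ + 1000)·f^(α−1) − 1000
α − 1 = 0.02800
f^(α−1) = 0.80^(0.02800) = 0.993771
δ_res = (-26.9 + 1000) × 0.993771 − 1000 = 967.039 − 1000 = -32.96 per mil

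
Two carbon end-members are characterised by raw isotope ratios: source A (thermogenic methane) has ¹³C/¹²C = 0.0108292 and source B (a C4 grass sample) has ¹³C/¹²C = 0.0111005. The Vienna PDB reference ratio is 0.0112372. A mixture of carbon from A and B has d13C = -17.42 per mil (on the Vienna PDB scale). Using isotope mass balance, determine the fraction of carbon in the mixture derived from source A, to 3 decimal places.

0.218

δ_A = (0.0108292/0.0112372 − 1)×1000 = (0.963692 − 1)×1000 = -36.308 per mil
δ_B = (0.0111005/0.0112372 − 1)×1000 = (0.987835 − 1)×1000 = -12.165 per mil
f_A = (δ_mix − δ_B)/(δ_A − δ_B) = (-17.42 − (-12.165))/(-36.308 − (-12.165))
f_A = -5.255 / -24.143 = 0.2177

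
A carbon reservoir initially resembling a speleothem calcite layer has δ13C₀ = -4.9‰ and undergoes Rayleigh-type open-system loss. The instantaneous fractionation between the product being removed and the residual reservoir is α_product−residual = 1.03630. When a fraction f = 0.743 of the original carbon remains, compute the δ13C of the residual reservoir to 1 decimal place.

Rayleigh residual: δ_res = (δ₀ + 1000)·f^(α−1) − 1000
α − 1 = 0.03630
f^(α−1) = 0.743^(0.03630) = 0.989275
δ_res = (-4.9 + 1000) × 0.989275 − 1000 = 984.427 − 1000 = -15.57‰

-15.6‰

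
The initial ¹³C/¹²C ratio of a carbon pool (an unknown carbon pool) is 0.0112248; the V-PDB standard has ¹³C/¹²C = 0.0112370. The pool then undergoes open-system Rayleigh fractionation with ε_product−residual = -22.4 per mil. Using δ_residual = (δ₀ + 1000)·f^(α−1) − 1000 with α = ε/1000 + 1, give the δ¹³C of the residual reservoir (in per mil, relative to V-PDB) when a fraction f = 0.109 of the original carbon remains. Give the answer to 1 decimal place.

δ₀ = (0.0112248/0.0112370 − 1)×1000 = (0.998914 − 1)×1000 = -1.086 per mil
α − 1 = ε/1000 = -0.0224
f^(α−1) = 0.109^(-0.0224) = 1.050901
δ_res = (-1.086 + 1000) × 1.050901 − 1000 = 1049.760 − 1000 = 49.76 per mil

49.8 per mil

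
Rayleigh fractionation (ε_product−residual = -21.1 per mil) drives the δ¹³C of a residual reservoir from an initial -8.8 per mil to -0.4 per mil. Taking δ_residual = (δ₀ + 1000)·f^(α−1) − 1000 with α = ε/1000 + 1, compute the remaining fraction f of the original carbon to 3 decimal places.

α − 1 = ε/1000 = -0.0211
(δ_res + 1000)/(δ₀ + 1000) = (-0.4 + 1000)/(-8.8 + 1000) = 999.6/991.2 = 1.008475
f = 1.008475^(1/-0.0211) = exp(ln(1.008475)/-0.0211) = exp(0.00844/-0.0211)
f = exp(-0.3999) = 0.6704

0.670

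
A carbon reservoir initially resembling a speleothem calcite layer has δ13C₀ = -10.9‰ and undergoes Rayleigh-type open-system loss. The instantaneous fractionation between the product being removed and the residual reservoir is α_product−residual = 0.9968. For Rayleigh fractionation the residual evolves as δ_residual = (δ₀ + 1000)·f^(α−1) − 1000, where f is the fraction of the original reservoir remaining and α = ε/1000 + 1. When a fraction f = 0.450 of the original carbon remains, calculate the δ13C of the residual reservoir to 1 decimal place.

-8.4‰

Rayleigh residual: δ_res = (δ₀ + 1000)·f^(α−1) − 1000
α − 1 = -0.00320
f^(α−1) = 0.450^(-0.00320) = 1.002558
δ_res = (-10.9 + 1000) × 1.002558 − 1000 = 991.631 − 1000 = -8.37‰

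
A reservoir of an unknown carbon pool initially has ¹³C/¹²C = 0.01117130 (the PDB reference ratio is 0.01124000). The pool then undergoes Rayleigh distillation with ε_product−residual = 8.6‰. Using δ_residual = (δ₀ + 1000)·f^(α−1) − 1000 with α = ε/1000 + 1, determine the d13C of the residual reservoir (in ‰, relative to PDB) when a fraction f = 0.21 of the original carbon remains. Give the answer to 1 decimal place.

-19.4‰

δ₀ = (0.01117130/0.01124000 − 1)×1000 = (0.993888 − 1)×1000 = -6.112‰
α − 1 = ε/1000 = 0.0086
f^(α−1) = 0.21^(0.0086) = 0.986668
δ_res = (-6.112 + 1000) × 0.986668 − 1000 = 980.637 − 1000 = -19.36‰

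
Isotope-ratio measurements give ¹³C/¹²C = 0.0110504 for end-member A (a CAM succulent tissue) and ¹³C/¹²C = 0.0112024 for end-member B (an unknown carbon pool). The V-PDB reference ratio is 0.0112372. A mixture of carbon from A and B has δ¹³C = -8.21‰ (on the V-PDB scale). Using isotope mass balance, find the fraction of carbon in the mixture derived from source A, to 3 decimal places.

0.378

δ_A = (0.0110504/0.0112372 − 1)×1000 = (0.983377 − 1)×1000 = -16.623‰
δ_B = (0.0112024/0.0112372 − 1)×1000 = (0.996903 − 1)×1000 = -3.097‰
f_A = (δ_mix − δ_B)/(δ_A − δ_B) = (-8.21 − (-3.097))/(-16.623 − (-3.097))
f_A = -5.113 / -13.527 = 0.3780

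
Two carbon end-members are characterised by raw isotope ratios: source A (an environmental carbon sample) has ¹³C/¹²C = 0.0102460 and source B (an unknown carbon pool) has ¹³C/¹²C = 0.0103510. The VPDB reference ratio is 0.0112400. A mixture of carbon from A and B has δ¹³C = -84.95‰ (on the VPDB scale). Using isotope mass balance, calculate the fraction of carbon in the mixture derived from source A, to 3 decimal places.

δ_A = (0.0102460/0.0112400 − 1)×1000 = (0.911566 − 1)×1000 = -88.434‰
δ_B = (0.0103510/0.0112400 − 1)×1000 = (0.920907 − 1)×1000 = -79.093‰
f_A = (δ_mix − δ_B)/(δ_A − δ_B) = (-84.95 − (-79.093))/(-88.434 − (-79.093))
f_A = -5.857 / -9.342 = 0.6270

0.627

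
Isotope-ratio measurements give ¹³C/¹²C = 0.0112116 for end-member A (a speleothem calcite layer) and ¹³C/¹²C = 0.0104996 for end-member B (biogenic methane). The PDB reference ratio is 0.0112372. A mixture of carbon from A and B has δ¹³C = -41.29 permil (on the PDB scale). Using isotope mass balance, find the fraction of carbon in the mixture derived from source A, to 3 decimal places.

0.384

δ_A = (0.0112116/0.0112372 − 1)×1000 = (0.997722 − 1)×1000 = -2.278 permil
δ_B = (0.0104996/0.0112372 − 1)×1000 = (0.934361 − 1)×1000 = -65.639 permil
f_A = (δ_mix − δ_B)/(δ_A − δ_B) = (-41.29 − (-65.639))/(-2.278 − (-65.639))
f_A = 24.349 / 63.361 = 0.3843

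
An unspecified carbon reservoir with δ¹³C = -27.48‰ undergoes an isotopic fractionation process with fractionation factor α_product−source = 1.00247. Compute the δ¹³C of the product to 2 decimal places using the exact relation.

-25.08‰

δ_product = (δ_source + 1000)·α − 1000
δ_product = (-27.48 + 1000) × 1.00247 − 1000
δ_product = 974.922 − 1000 = -25.078‰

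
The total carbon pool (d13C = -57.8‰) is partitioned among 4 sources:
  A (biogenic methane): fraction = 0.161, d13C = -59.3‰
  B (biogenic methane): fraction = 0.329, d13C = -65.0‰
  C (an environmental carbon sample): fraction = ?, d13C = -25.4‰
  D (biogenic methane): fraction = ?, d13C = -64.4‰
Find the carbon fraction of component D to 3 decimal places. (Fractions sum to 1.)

0.357

Let f_D and f_C be the unknown fractions; fractions sum to 1 so f_D + f_C = 0.510.
Mass balance: Σ fᵢ·δᵢ = δ_bulk ⇒ f_D·(-64.4) + f_C·(-25.4) = -57.8 − (-30.932) = -26.868
Substitute f_C = 0.510 − f_D:
f_D·(-64.4 − -25.4) = -26.868 − 0.510×(-25.4) = -13.914
f_D = -13.914 / -39.0 = 0.3568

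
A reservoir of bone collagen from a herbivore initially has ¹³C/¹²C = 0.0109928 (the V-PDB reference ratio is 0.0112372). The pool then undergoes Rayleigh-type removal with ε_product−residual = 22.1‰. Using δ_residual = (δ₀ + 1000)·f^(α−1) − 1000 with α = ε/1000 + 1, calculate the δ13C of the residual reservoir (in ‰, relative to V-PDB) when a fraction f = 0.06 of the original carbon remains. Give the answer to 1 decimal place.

δ₀ = (0.0109928/0.0112372 − 1)×1000 = (0.978251 − 1)×1000 = -21.749‰
α − 1 = ε/1000 = 0.0221
f^(α−1) = 0.06^(0.0221) = 0.939717
δ_res = (-21.749 + 1000) × 0.939717 − 1000 = 919.279 − 1000 = -80.72‰

-80.7‰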